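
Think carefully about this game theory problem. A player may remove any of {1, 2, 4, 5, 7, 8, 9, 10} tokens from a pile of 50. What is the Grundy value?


The subtraction set is S = {1, 2, 4, 5, 7, 8, 9, 10}.
G(k) = mex{ G(k - s) : s in S, s <= k }. We compute iteratively: G(0) = 0.
G(1) = mex({0}) = 1
G(2) = mex({0, 1}) = 2
G(3) = mex({1, 2}) = 0
G(4) = mex({0, 2}) = 1
G(5) = mex({0, 1}) = 2
G(6) = mex({1, 2}) = 0
G(7) = mex({0, 2}) = 1
G(8) = mex({0, 1}) = 2
G(9) = mex({0, 1, 2}) = 3
G(10) = mex({0, 1, 2, 3}) = 4
G(11) = mex({0, 1, 2, 3, 4}) = 5
G(12) = mex({0, 1, 2, 4, 5}) = 3
G(13) = mex({0, 1, 2, 3, 5}) = 4
G(14) = mex({0, 1, 2, 3, 4}) = 5
G(15) = mex({0, 1, 2, 4, 5}) = 3
G(16) = mex({0, 1, 2, 3, 5}) = 4
G(17) = mex({1, 2, 3, 4}) = 0
G(18) = mex({0, 2, 3, 4, 5}) = 1
G(19) = mex({0, 1, 3, 4, 5}) = 2
G(20) = mex({1, 2, 3, 4, 5}) = 0
G(21) = mex({0, 2, 3, 4, 5}) = 1
G(22) = mex({0, 1, 3, 4, 5}) = 2
G(23) = mex({1, 2, 3, 4, 5}) = 0
G(24) = mex({0, 2, 3, 4, 5}) = 1
G(25) = mex({0, 1, 3, 4}) = 2
G(26) = mex({0, 1, 2, 4}) = 3
Observe that G(17)..G(26) = 0, 1, 2, 0, 1, 2, 0, 1, 2, 3 repeats G(0)..G(9) = 0, 1, 2, 0, 1, 2, 0, 1, 2, 3.
For k >= max(S) = 10, G(k) is determined by the previous 10 values G(k-10)..G(k-1); a window of 10 consecutive values has recurred shifted by 17, so by induction G(k + 17) = G(k) for all k >= 0: the sequence is periodic from the start with period 17.
One period: G(0..16) = 0, 1, 2, 0, 1, 2, 0, 1, 2, 3, 4, 5, 3, 4, 5, 3, 4.
50 mod 17 = 16, so G(50) = G(16) = 4.

4


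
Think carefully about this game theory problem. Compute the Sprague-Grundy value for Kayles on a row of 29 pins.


Kayles: a move removes 1 or 2 adjacent pins from a contiguous row.
Removing pins from a row of k leaves two independent rows (a, b) with a + b = k - 1 (one pin) or a + b = k - 2 (two pins); an end removal gives a = 0.
By Sprague-Grundy, G(k) = mex{ G(a) XOR G(b) } over all these splits. G(0) = 0.
G(1): splits (0,0):0^0=0 -> mex({0}) = 1
G(2): splits (0,1):0^1=1 (0,0):0^0=0 -> mex({0, 1}) = 2
G(3): splits (0,2):0^2=2 (1,1):1^1=0 (0,1):0^1=1 -> mex({0, 1, 2}) = 3
G(4): splits (0,3):0^3=3 (1,2):1^2=3 (0,2):0^2=2 (1,1):1^1=0 -> mex({0, 2, 3}) = 1
G(5): splits (0,4):0^1=1 (1,3):1^3=2 (2,2):2^2=0 (0,3):0^3=3 (1,2):1^2=3 -> mex({0, 1, 2, 3}) = 4
G(6) = mex({0, 1, 2, 4}) = 3
G(7) = mex({0, 1, 3, 4, 5}) = 2
G(8) = mex({0, 2, 3, 5, 6}) = 1
G(9) = mex({0, 1, 2, 3, 6, 7}) = 4
G(10) = mex({0, 1, 3, 4, 5, 7}) = 2
G(11) = mex({0, 1, 2, 3, 4, 5}) = 6
G(12) = mex({0, 1, 2, 3, 5, 6, 7}) = 4
G(13) = mex({0, 2, 3, 4, 6, 7}) = 1
G(14) = mex({0, 1, 4, 5, 6, 7}) = 2
G(15) = mex({0, 1, 2, 3, 4, 5, 6}) = 7
G(16) = mex({0, 2, 3, 5, 6, 7}) = 1
G(17) = mex({0, 1, 2, 3, 5, 6, 7}) = 4
G(18) = mex({0, 1, 2, 4, 5, 6}) = 3
G(19) = mex({0, 1, 3, 4, 5, 7}) = 2
G(20) = mex({0, 2, 3, 4, 5, 6, 7}) = 1
G(21) = mex({0, 1, 2, 3, 5, 6, 7}) = 4
G(22) = mex({0, 1, 2, 3, 4, 5, 7}) = 6
G(23) = mex({0, 1, 2, 3, 4, 5, 6}) = 7
G(24) = mex({0, 1, 2, 3, 5, 6, 7}) = 4
G(25) = mex({0, 2, 3, 4, 6, 7}) = 1
G(26) = mex({0, 1, 3, 4, 5, 6, 7}) = 2
G(27) = mex({0, 1, 2, 3, 4, 5, 6, 7}) = 8
G(28) = mex({0, 1, 2, 3, 4, 6, 7, 8}) = 5
G(29) = mex({0, 1, 2, 3, 5, 6, 7, 8, 9}) = 4
Therefore G(29) = 4.

4


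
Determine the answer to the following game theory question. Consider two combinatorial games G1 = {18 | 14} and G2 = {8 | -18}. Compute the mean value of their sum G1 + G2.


G1 = {18 | 14}, G2 = {8 | -18}
Each is a switch {a | b} with numbers a > b; its mean value is (a + b)/2, and mean value is additive over game sums: m(G1 + G2) = m(G1) + m(G2).
Mean of G1 = (18 + (14))/2 = 32/2 = 16
Mean of G2 = (8 + (-18))/2 = -10/2 = -5
Mean of G1 + G2 = 16 + -5 = 11

11


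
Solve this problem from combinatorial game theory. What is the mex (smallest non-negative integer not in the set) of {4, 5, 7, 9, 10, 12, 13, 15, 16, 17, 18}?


Set = {4, 5, 7, 9, 10, 12, 13, 15, 16, 17, 18}
0 is NOT in the set. This is the mex.
mex = 0

0


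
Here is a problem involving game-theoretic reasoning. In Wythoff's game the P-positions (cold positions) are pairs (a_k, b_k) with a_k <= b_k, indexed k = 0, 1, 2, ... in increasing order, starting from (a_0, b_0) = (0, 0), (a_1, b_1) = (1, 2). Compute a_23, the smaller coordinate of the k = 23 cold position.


By Wythoff's theorem, a_k = floor(k * phi) and b_k = floor(k * phi^2) = a_k + k, where phi = (1 + sqrt(5))/2 is the golden ratio.
phi = (1 + sqrt(5))/2 = 1.618034
k = 23
k * phi = 23 * 1.618034 = 37.214782
a_23 = floor(k * phi) = 37

37


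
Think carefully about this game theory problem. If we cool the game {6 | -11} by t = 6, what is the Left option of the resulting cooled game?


Original game: {6 | -11} (a switch {a | b} with a > b).
Cooling by t (for t below the temperature (a - b)/2 = 17/2) taxes each move by t: {a | b} cooled by t is {a - t | b + t}.
Cooling amount: t = 6
Cooled Left option: 6 - 6 = 0
Cooled Right option: -11 + 6 = -5
Cooled game: {0 | -5}
Left option = 0

0


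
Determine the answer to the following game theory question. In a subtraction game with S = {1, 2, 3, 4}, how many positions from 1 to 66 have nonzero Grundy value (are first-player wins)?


Subtraction set S = {1, 2, 3, 4}, so G(n) = n mod 5.
G(n) = 0 when n is a multiple of 5.
Multiples of 5 in [1, 66]: 13
N-positions (nonzero Grundy) = 66 - 13 = 53

53


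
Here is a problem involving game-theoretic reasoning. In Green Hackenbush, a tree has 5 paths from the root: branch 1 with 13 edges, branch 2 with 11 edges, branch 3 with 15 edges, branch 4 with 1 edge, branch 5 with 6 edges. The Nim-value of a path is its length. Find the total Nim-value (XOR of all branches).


The tree has 5 branches from the ground vertex.
In Green Hackenbush, the Nim-value of a simple path of length k is k.
Branch 1: length 13, Nim-value = 13
Branch 2: length 11, Nim-value = 11
Branch 3: length 15, Nim-value = 15
Branch 4: length 1, Nim-value = 1
Branch 5: length 6, Nim-value = 6
Total Nim-value = XOR of all branch values:
0 XOR 13 = 13
13 XOR 11 = 6
6 XOR 15 = 9
9 XOR 1 = 8
8 XOR 6 = 14
Nim-value of the tree = 14

14


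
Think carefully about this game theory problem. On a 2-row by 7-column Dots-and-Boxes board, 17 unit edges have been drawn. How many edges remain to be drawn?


Grid: 2 x 7 boxes, i.e. 3 rows and 8 columns of dots.
Horizontal edges: (rows + 1) * cols = 3 * 7 = 21
Vertical edges: rows * (cols + 1) = 2 * 8 = 16
Total edges: 21 + 16 = 37
Edges drawn: 17
Remaining: 37 - 17 = 20

20


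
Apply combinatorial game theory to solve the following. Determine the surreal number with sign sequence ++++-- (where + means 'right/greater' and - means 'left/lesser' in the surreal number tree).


Sign expansion: ++++--
Rule: track bounds (lo, hi), initially (-inf, +inf). On '+', the current value becomes lo and we move to the simplest number in (value, hi): value + 1 if hi = +inf, otherwise the midpoint (value + hi)/2. On '-', the current value becomes hi and we move to value - 1 if lo = -inf, otherwise the midpoint (lo + value)/2.
Start at 0.
Step 1: sign = +, move right. Bounds: (0, +inf). Value = 1
Step 2: sign = +, move right. Bounds: (1, +inf). Value = 2
Step 3: sign = +, move right. Bounds: (2, +inf). Value = 3
Step 4: sign = +, move right. Bounds: (3, +inf). Value = 4
Step 5: sign = -, move left. Bounds: (3, 4). Value = 7/2
Step 6: sign = -, move left. Bounds: (3, 7/2). Value = 13/4
The surreal number with sign expansion ++++-- is 13/4.

13/4


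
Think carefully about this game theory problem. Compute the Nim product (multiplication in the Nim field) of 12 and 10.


Nim multiplication is bilinear over XOR: (u XOR v) * w = (u*w) XOR (v*w).
So we split each operand into its bit components and XOR the pairwise Nim products.
12 = 4 + 8 (as XOR of powers of 2).
10 = 2 + 8 (as XOR of powers of 2).
Using the standard Nim-product table on single bits:
  2*2 = 3,   2*4 = 8,   2*8 = 12,
  4*4 = 6,   4*8 = 11,  8*8 = 13,
and  1*x = x (identity), k*l = l*k (commutative).
Pairwise Nim products:
  4 * 2 = 8
  4 * 8 = 11
  8 * 2 = 12
  8 * 8 = 13
XOR them: 8 XOR 11 XOR 12 XOR 13 = 2.
Result: 12 * 10 = 2 (in Nim).

2


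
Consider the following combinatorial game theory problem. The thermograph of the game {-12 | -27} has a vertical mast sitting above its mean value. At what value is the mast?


Game = {-12 | -27}, a switch {a | b} with numbers a > b.
Its thermograph has left wall a - t and right wall b + t, which meet at t = (a - b)/2, where both equal (a + b)/2. So the mast (mean value) is at (a + b)/2.
Mean = (-12 + (-27))/2 = -39/2 = -39/2

-39/2


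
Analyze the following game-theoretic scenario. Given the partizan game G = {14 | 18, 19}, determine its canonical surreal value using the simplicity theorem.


Left options: {14}, max = 14
Right options: {18, 19}, min = 18
All options are numbers and max(Left) < min(Right), so by the simplicity theorem the value is the simplest (earliest-born) number strictly between 14 and 18.
Integers 15 through 17 all lie strictly between 14 and 18.
Among integers, the simplest (lowest birthday = smallest |n|; 0 is born on day 0, +-n on day n) is 15.
No non-integer in the interval can be simpler: if x is a non-integer in the interval, then floor(x) or ceil(x) also lies in the interval (the interval contains an integer), and both are proper prefixes of x's sign expansion, i.e. born earlier. So the game value is 15.
Game value = 15

15


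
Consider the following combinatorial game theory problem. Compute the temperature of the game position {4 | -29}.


The game is {4 | -29}, a switch {a | b} with numbers a > b.
Cooling {a | b} by t gives {a - t | b + t}, which stops being hot when a - t = b + t, i.e. at t = (a - b)/2. So the temperature of a switch is (a - b)/2.
Temperature = (Left option - Right option) / 2
= (4 - (-29)) / 2
= 33 / 2
= 33/2

33/2


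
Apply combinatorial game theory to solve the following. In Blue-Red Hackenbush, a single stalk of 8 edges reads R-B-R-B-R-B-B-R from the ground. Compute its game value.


Edges (from ground): R-B-R-B-R-B-B-R
By Berlekamp's sign-expansion rule, a Blue-Red Hackenbush stalk has the value of the surreal number whose sign sequence is the edge sequence with B -> + and R -> -.
Sign sequence: -+-+-++-
Trace the sign expansion in the surreal number tree, starting from 0:
Edge 1: R (sign -) -> bounds (-inf, 0), value = -1
Edge 2: B (sign +) -> bounds (-1, 0), value = -1/2
Edge 3: R (sign -) -> bounds (-1, -1/2), value = -3/4
Edge 4: B (sign +) -> bounds (-3/4, -1/2), value = -5/8
Edge 5: R (sign -) -> bounds (-3/4, -5/8), value = -11/16
Edge 6: B (sign +) -> bounds (-11/16, -5/8), value = -21/32
Edge 7: B (sign +) -> bounds (-21/32, -5/8), value = -41/64
Edge 8: R (sign -) -> bounds (-21/32, -41/64), value = -83/128
Game value = -83/128

-83/128


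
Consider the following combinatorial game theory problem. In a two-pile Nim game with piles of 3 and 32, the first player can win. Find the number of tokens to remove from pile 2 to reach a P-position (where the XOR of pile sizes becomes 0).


Piles: 3 and 32
Current XOR: 3 XOR 32 = 35 (non-zero, so this is an N-position).
To make the XOR zero, we need to find a move that balances the piles.
For pile 2 (size 32): target = 32 XOR 35 = 3
We reduce pile 2 from 32 to 3.
Tokens removed: 32 - 3 = 29
Verification: 3 XOR 3 = 0

29


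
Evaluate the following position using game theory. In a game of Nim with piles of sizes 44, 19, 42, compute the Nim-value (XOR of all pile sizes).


We need the XOR (exclusive or) of all pile sizes.
After XOR-ing pile 1 (size 44): 0 XOR 44 = 44
After XOR-ing pile 2 (size 19): 44 XOR 19 = 63
After XOR-ing pile 3 (size 42): 63 XOR 42 = 21
The Nim-value of this position is 21.

21


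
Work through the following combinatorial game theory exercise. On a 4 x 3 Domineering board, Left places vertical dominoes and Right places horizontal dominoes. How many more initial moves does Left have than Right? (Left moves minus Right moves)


Board is 4 x 3 (rows x cols).
Left (vertical) placements: (rows-1) * cols = 3 * 3 = 9
Right (horizontal) placements: rows * (cols-1) = 4 * 2 = 8
Advantage = Left - Right = 9 - 8 = 1

1


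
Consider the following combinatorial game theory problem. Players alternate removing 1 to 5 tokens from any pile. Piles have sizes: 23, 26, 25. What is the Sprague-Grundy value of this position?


Subtraction set: {1, 2, 3, 4, 5}
For this subtraction set, G(n) = n mod 6 (period = max + 1 = 6).
Pile 1 (size 23): G(23) = 23 mod 6 = 5
Pile 2 (size 26): G(26) = 26 mod 6 = 2
Pile 3 (size 25): G(25) = 25 mod 6 = 1
Total Grundy value = XOR of all: 5 XOR 2 XOR 1 = 6

6


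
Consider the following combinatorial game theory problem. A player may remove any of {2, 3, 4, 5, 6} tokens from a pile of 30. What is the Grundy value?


The subtraction set is S = {2, 3, 4, 5, 6}.
G(k) = mex{ G(k - s) : s in S, s <= k }. We compute iteratively: G(0) = 0.
G(1) = mex({}) = 0
G(2) = mex({0}) = 1
G(3) = mex({0}) = 1
G(4) = mex({0, 1}) = 2
G(5) = mex({0, 1}) = 2
G(6) = mex({0, 1, 2}) = 3
G(7) = mex({0, 1, 2}) = 3
G(8) = mex({1, 2, 3}) = 0
G(9) = mex({1, 2, 3}) = 0
G(10) = mex({0, 2, 3}) = 1
G(11) = mex({0, 2, 3}) = 1
G(12) = mex({0, 1, 3}) = 2
G(13) = mex({0, 1, 3}) = 2
Observe that G(8)..G(13) = 0, 0, 1, 1, 2, 2 repeats G(0)..G(5) = 0, 0, 1, 1, 2, 2.
For k >= max(S) = 6, G(k) is determined by the previous 6 values G(k-6)..G(k-1); a window of 6 consecutive values has recurred shifted by 8, so by induction G(k + 8) = G(k) for all k >= 0: the sequence is periodic from the start with period 8.
One period: G(0..7) = 0, 0, 1, 1, 2, 2, 3, 3.
30 mod 8 = 6, so G(30) = G(6) = 3.

3


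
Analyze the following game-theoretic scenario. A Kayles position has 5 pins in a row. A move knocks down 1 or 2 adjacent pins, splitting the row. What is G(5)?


Kayles: a move removes 1 or 2 adjacent pins from a contiguous row.
Removing pins from a row of k leaves two independent rows (a, b) with a + b = k - 1 (one pin) or a + b = k - 2 (two pins); an end removal gives a = 0.
By Sprague-Grundy, G(k) = mex{ G(a) XOR G(b) } over all these splits. G(0) = 0.
G(1): splits (0,0):0^0=0 -> mex({0}) = 1
G(2): splits (0,1):0^1=1 (0,0):0^0=0 -> mex({0, 1}) = 2
G(3): splits (0,2):0^2=2 (1,1):1^1=0 (0,1):0^1=1 -> mex({0, 1, 2}) = 3
G(4): splits (0,3):0^3=3 (1,2):1^2=3 (0,2):0^2=2 (1,1):1^1=0 -> mex({0, 2, 3}) = 1
G(5): splits (0,4):0^1=1 (1,3):1^3=2 (2,2):2^2=0 (0,3):0^3=3 (1,2):1^2=3 -> mex({0, 1, 2, 3}) = 4
Therefore G(5) = 4.

4


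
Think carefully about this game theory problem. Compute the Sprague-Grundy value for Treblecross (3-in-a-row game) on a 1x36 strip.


Treblecross: place X on empty cells; 3-in-a-row wins.
Playing within two cells of an existing X lets the opponent win at once, so sensible play treats the cells i-2..i+2 around each X as dead. The player left with no safe cell loses, so this is a normal-play take-away game on strips of safe cells.
Placing X at cell i (0-indexed) of a strip of k safe cells leaves independent strips of sizes max(0, i-2) and max(0, k-i-3). Hence G(k) = mex{ G(max(0,i-2)) XOR G(max(0,k-i-3)) : 0 <= i < k }, with G(0) = 0.
G(1): splits (0,0):0^0=0 -> mex({0}) = 1
G(2): splits (0,0):0^0=0 -> mex({0}) = 1
G(3): splits (0,0):0^0=0 -> mex({0}) = 1
G(4): splits (0,1):0^1=1 (0,0):0^0=0 -> mex({0, 1}) = 2
G(5): splits (0,2):0^1=1 (0,1):0^1=1 (0,0):0^0=0 -> mex({0, 1}) = 2
G(6) = mex({1}) = 0
G(7) = mex({0, 1, 2}) = 3
G(8) = mex({0, 1, 2}) = 3
G(9) = mex({0, 2}) = 1
G(10) = mex({0, 2, 3}) = 1
G(11) = mex({0, 3}) = 1
G(12) = mex({1, 3}) = 0
G(13) = mex({0, 1, 2, 3}) = 4
G(14) = mex({0, 1, 2}) = 3
G(15) = mex({0, 1, 2}) = 3
G(16) = mex({0, 1, 2, 4}) = 3
G(17) = mex({0, 1, 3, 4}) = 2
G(18) = mex({0, 1, 3, 4}) = 2
G(19) = mex({0, 1, 3, 5}) = 2
G(20) = mex({0, 1, 2, 3, 5}) = 4
G(21) = mex({0, 1, 2, 3, 5}) = 4
G(22) = mex({1, 2, 6}) = 0
G(23) = mex({0, 1, 2, 3, 4, 6}) = 5
G(24) = mex({0, 1, 2, 3, 4}) = 5
G(25) = mex({0, 1, 3, 4, 7}) = 2
G(26) = mex({0, 1, 3, 4, 5, 7}) = 2
G(27) = mex({0, 1, 3, 5}) = 2
G(28) = mex({0, 1, 2, 5}) = 3
G(29) = mex({0, 1, 2, 4, 5, 6}) = 3
G(30) = mex({1, 2, 4, 6}) = 0
G(31) = mex({0, 1, 2, 3, 4, 6}) = 5
G(32) = mex({1, 2, 3, 4, 7}) = 0
G(33) = mex({0, 3, 7}) = 1
G(34) = mex({0, 2, 3, 5, 7}) = 1
G(35) = mex({0, 2, 3, 5, 6}) = 1
G(36) = mex({0, 1, 2, 5, 6}) = 3
Therefore G(36) = 3.

3


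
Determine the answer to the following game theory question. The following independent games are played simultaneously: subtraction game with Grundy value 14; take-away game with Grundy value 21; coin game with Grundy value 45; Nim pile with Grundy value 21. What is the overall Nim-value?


By the Sprague-Grundy theorem, the Grundy value of a sum of games is the XOR of individual Grundy values.
subtraction game: Grundy value = 14. Running XOR: 0 XOR 14 = 14
take-away game: Grundy value = 21. Running XOR: 14 XOR 21 = 27
coin game: Grundy value = 45. Running XOR: 27 XOR 45 = 54
Nim pile: Grundy value = 21. Running XOR: 54 XOR 21 = 35
The combined Grundy value is 35.

35


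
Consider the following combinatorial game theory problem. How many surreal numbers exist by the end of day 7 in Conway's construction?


Day 0: {|} = 0 is born. Count = 1.
Day n: the number of surreal numbers born by day n is 2^(n+1) - 1.
By day 0: 2^1 - 1 = 1
By day 1: 2^2 - 1 = 3
By day 2: 2^3 - 1 = 7
By day 3: 2^4 - 1 = 15
By day 4: 2^5 - 1 = 31
By day 5: 2^6 - 1 = 63
By day 6: 2^7 - 1 = 127
By day 7: 2^8 - 1 = 255
By day 7: 255 surreal numbers.

255


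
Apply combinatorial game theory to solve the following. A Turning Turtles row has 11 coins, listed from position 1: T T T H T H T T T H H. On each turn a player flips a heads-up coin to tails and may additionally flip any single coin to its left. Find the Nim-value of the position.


Coins: T T T H T H T T T H H
Key fact: a single head at position k behaves exactly like a Nim heap of size k (turning it to T and optionally flipping a coin at j < k corresponds to moving the heap from k to j, or to 0), and heads combine as a disjunctive sum (two heads at the same place would cancel, matching j XOR j = 0). So the Nim-value is the XOR of the 1-indexed positions of the heads.
Face-up positions (1-indexed): [4, 6, 10, 11]
XOR 0 with 4: 0 XOR 4 = 4
XOR 4 with 6: 4 XOR 6 = 2
XOR 2 with 10: 2 XOR 10 = 8
XOR 8 with 11: 8 XOR 11 = 3
Nim-value = 3

3


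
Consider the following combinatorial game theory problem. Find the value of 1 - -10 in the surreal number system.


x = 1, y = -10
x - y = 1 - -10 = 11

11


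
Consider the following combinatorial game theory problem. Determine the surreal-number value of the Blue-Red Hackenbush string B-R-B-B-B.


Edges (from ground): B-R-B-B-B
By Berlekamp's sign-expansion rule, a Blue-Red Hackenbush stalk has the value of the surreal number whose sign sequence is the edge sequence with B -> + and R -> -.
Sign sequence: +-+++
Trace the sign expansion in the surreal number tree, starting from 0:
Edge 1: B (sign +) -> bounds (0, +inf), value = 1
Edge 2: R (sign -) -> bounds (0, 1), value = 1/2
Edge 3: B (sign +) -> bounds (1/2, 1), value = 3/4
Edge 4: B (sign +) -> bounds (3/4, 1), value = 7/8
Edge 5: B (sign +) -> bounds (7/8, 1), value = 15/16
Game value = 15/16

15/16


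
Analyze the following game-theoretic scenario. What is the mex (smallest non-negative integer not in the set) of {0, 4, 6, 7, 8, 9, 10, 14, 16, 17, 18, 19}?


Set = {0, 4, 6, 7, 8, 9, 10, 14, 16, 17, 18, 19}
0 is in the set.
1 is NOT in the set. This is the mex.
mex = 1

1


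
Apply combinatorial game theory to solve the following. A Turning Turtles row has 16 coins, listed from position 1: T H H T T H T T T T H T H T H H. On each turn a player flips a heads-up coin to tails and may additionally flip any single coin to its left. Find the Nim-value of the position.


Coins: T H H T T H T T T T H T H T H H
Key fact: a single head at position k behaves exactly like a Nim heap of size k (turning it to T and optionally flipping a coin at j < k corresponds to moving the heap from k to j, or to 0), and heads combine as a disjunctive sum (two heads at the same place would cancel, matching j XOR j = 0). So the Nim-value is the XOR of the 1-indexed positions of the heads.
Face-up positions (1-indexed): [2, 3, 6, 11, 13, 15, 16]
XOR 0 with 2: 0 XOR 2 = 2
XOR 2 with 3: 2 XOR 3 = 1
XOR 1 with 6: 1 XOR 6 = 7
XOR 7 with 11: 7 XOR 11 = 12
XOR 12 with 13: 12 XOR 13 = 1
XOR 1 with 15: 1 XOR 15 = 14
XOR 14 with 16: 14 XOR 16 = 30
Nim-value = 30

30


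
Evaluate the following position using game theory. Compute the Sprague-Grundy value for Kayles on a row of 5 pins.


Kayles: a move removes 1 or 2 adjacent pins from a contiguous row.
Removing pins from a row of k leaves two independent rows (a, b) with a + b = k - 1 (one pin) or a + b = k - 2 (two pins); an end removal gives a = 0.
By Sprague-Grundy, G(k) = mex{ G(a) XOR G(b) } over all these splits. G(0) = 0.
G(1): splits (0,0):0^0=0 -> mex({0}) = 1
G(2): splits (0,1):0^1=1 (0,0):0^0=0 -> mex({0, 1}) = 2
G(3): splits (0,2):0^2=2 (1,1):1^1=0 (0,1):0^1=1 -> mex({0, 1, 2}) = 3
G(4): splits (0,3):0^3=3 (1,2):1^2=3 (0,2):0^2=2 (1,1):1^1=0 -> mex({0, 2, 3}) = 1
G(5): splits (0,4):0^1=1 (1,3):1^3=2 (2,2):2^2=0 (0,3):0^3=3 (1,2):1^2=3 -> mex({0, 1, 2, 3}) = 4
Therefore G(5) = 4.

4


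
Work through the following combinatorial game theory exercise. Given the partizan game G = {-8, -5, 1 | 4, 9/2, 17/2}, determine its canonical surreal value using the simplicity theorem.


Left options: {-8, -5, 1}, max = 1
Right options: {4, 9/2, 17/2}, min = 4
All options are numbers and max(Left) < min(Right), so by the simplicity theorem the value is the simplest (earliest-born) number strictly between 1 and 4.
Integers 2 through 3 all lie strictly between 1 and 4.
Among integers, the simplest (lowest birthday = smallest |n|; 0 is born on day 0, +-n on day n) is 2.
No non-integer in the interval can be simpler: if x is a non-integer in the interval, then floor(x) or ceil(x) also lies in the interval (the interval contains an integer), and both are proper prefixes of x's sign expansion, i.e. born earlier. So the game value is 2.
Game value = 2

2


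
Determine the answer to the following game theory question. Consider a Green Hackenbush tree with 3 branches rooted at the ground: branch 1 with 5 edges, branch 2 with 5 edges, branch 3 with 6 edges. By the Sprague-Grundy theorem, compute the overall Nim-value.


The tree has 3 branches from the ground vertex.
In Green Hackenbush, the Nim-value of a simple path of length k is k.
Branch 1: length 5, Nim-value = 5
Branch 2: length 5, Nim-value = 5
Branch 3: length 6, Nim-value = 6
Total Nim-value = XOR of all branch values:
0 XOR 5 = 5
5 XOR 5 = 0
0 XOR 6 = 6
Nim-value of the tree = 6

6


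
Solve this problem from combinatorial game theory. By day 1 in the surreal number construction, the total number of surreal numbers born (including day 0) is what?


Day 0: {|} = 0 is born. Count = 1.
Day n: the number of surreal numbers born by day n is 2^(n+1) - 1.
By day 0: 2^1 - 1 = 1
By day 1: 2^2 - 1 = 3
By day 1: 3 surreal numbers.

3


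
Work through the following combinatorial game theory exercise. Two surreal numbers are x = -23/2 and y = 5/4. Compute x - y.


x = -23/2, y = 5/4
Converting to common denominator: 4
x = -46/4, y = 5/4
x - y = -23/2 - 5/4 = -51/4

-51/4


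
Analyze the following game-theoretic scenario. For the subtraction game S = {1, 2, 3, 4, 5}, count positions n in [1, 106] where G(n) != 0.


Subtraction set S = {1, 2, 3, 4, 5}, so G(n) = n mod 6.
G(n) = 0 when n is a multiple of 6.
Multiples of 6 in [1, 106]: 17
N-positions (nonzero Grundy) = 106 - 17 = 89

89


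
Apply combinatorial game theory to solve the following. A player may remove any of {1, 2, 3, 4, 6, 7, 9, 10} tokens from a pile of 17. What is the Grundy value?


The subtraction set is S = {1, 2, 3, 4, 6, 7, 9, 10}.
G(k) = mex{ G(k - s) : s in S, s <= k }. We compute iteratively: G(0) = 0.
G(1) = mex({0}) = 1
G(2) = mex({0, 1}) = 2
G(3) = mex({0, 1, 2}) = 3
G(4) = mex({0, 1, 2, 3}) = 4
G(5) = mex({1, 2, 3, 4}) = 0
G(6) = mex({0, 2, 3, 4}) = 1
G(7) = mex({0, 1, 3, 4}) = 2
G(8) = mex({0, 1, 2, 4}) = 3
G(9) = mex({0, 1, 2, 3}) = 4
G(10) = mex({0, 1, 2, 3, 4}) = 5
G(11) = mex({0, 1, 2, 3, 4, 5}) = 6
G(12) = mex({0, 1, 2, 3, 4, 5, 6}) = 7
G(13) = mex({1, 2, 3, 4, 5, 6, 7}) = 0
G(14) = mex({0, 2, 3, 4, 5, 6, 7}) = 1
G(15) = mex({0, 1, 3, 4, 6, 7}) = 2
G(16) = mex({0, 1, 2, 4, 5, 7}) = 3
G(17) = mex({0, 1, 2, 3, 5, 6}) = 4
Therefore G(17) = 4.

4


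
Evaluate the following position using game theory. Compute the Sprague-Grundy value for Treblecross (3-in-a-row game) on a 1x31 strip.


Treblecross: place X on empty cells; 3-in-a-row wins.
Playing within two cells of an existing X lets the opponent win at once, so sensible play treats the cells i-2..i+2 around each X as dead. The player left with no safe cell loses, so this is a normal-play take-away game on strips of safe cells.
Placing X at cell i (0-indexed) of a strip of k safe cells leaves independent strips of sizes max(0, i-2) and max(0, k-i-3). Hence G(k) = mex{ G(max(0,i-2)) XOR G(max(0,k-i-3)) : 0 <= i < k }, with G(0) = 0.
G(1): splits (0,0):0^0=0 -> mex({0}) = 1
G(2): splits (0,0):0^0=0 -> mex({0}) = 1
G(3): splits (0,0):0^0=0 -> mex({0}) = 1
G(4): splits (0,1):0^1=1 (0,0):0^0=0 -> mex({0, 1}) = 2
G(5): splits (0,2):0^1=1 (0,1):0^1=1 (0,0):0^0=0 -> mex({0, 1}) = 2
G(6) = mex({1}) = 0
G(7) = mex({0, 1, 2}) = 3
G(8) = mex({0, 1, 2}) = 3
G(9) = mex({0, 2}) = 1
G(10) = mex({0, 2, 3}) = 1
G(11) = mex({0, 3}) = 1
G(12) = mex({1, 3}) = 0
G(13) = mex({0, 1, 2, 3}) = 4
G(14) = mex({0, 1, 2}) = 3
G(15) = mex({0, 1, 2}) = 3
G(16) = mex({0, 1, 2, 4}) = 3
G(17) = mex({0, 1, 3, 4}) = 2
G(18) = mex({0, 1, 3, 4}) = 2
G(19) = mex({0, 1, 3, 5}) = 2
G(20) = mex({0, 1, 2, 3, 5}) = 4
G(21) = mex({0, 1, 2, 3, 5}) = 4
G(22) = mex({1, 2, 6}) = 0
G(23) = mex({0, 1, 2, 3, 4, 6}) = 5
G(24) = mex({0, 1, 2, 3, 4}) = 5
G(25) = mex({0, 1, 3, 4, 7}) = 2
G(26) = mex({0, 1, 3, 4, 5, 7}) = 2
G(27) = mex({0, 1, 3, 5}) = 2
G(28) = mex({0, 1, 2, 5}) = 3
G(29) = mex({0, 1, 2, 4, 5, 6}) = 3
G(30) = mex({1, 2, 4, 6}) = 0
G(31) = mex({0, 1, 2, 3, 4, 6}) = 5
Therefore G(31) = 5.

5


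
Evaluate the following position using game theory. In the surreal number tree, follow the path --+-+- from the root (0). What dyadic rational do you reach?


Sign expansion: --+-+-
Rule: track bounds (lo, hi), initially (-inf, +inf). On '+', the current value becomes lo and we move to the simplest number in (value, hi): value + 1 if hi = +inf, otherwise the midpoint (value + hi)/2. On '-', the current value becomes hi and we move to value - 1 if lo = -inf, otherwise the midpoint (lo + value)/2.
Start at 0.
Step 1: sign = -, move left. Bounds: (-inf, 0). Value = -1
Step 2: sign = -, move left. Bounds: (-inf, -1). Value = -2
Step 3: sign = +, move right. Bounds: (-2, -1). Value = -3/2
Step 4: sign = -, move left. Bounds: (-2, -3/2). Value = -7/4
Step 5: sign = +, move right. Bounds: (-7/4, -3/2). Value = -13/8
Step 6: sign = -, move left. Bounds: (-7/4, -13/8). Value = -27/16
The surreal number with sign expansion --+-+- is -27/16.

-27/16


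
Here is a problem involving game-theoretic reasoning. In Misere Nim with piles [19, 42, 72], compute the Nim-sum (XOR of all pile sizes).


We need the XOR (exclusive or) of all pile sizes.
After XOR-ing pile 1 (size 19): 0 XOR 19 = 19
After XOR-ing pile 2 (size 42): 19 XOR 42 = 57
After XOR-ing pile 3 (size 72): 57 XOR 72 = 113
The Nim-value of this position is 113.

113


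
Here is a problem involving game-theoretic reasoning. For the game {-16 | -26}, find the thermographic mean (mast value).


Game = {-16 | -26}, a switch {a | b} with numbers a > b.
Its thermograph has left wall a - t and right wall b + t, which meet at t = (a - b)/2, where both equal (a + b)/2. So the mast (mean value) is at (a + b)/2.
Mean = (-16 + (-26))/2 = -42/2 = -21

-21


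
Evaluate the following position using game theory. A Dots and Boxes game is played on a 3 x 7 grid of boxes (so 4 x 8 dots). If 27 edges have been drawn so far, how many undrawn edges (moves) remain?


Grid: 3 x 7 boxes, i.e. 4 rows and 8 columns of dots.
Horizontal edges: (rows + 1) * cols = 4 * 7 = 28
Vertical edges: rows * (cols + 1) = 3 * 8 = 24
Total edges: 28 + 24 = 52
Edges drawn: 27
Remaining: 52 - 27 = 25

25


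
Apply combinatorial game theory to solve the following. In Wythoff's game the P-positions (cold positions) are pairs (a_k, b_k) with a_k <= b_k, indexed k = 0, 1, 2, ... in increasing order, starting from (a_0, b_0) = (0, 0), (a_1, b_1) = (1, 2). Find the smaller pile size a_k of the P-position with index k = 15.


By Wythoff's theorem, a_k = floor(k * phi) and b_k = floor(k * phi^2) = a_k + k, where phi = (1 + sqrt(5))/2 is the golden ratio.
phi = (1 + sqrt(5))/2 = 1.618034
k = 15
k * phi = 15 * 1.618034 = 24.270510
a_15 = floor(k * phi) = 24

24


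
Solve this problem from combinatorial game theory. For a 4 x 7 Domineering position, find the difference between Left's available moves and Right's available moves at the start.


Board is 4 x 7 (rows x cols).
Left (vertical) placements: (rows-1) * cols = 3 * 7 = 21
Right (horizontal) placements: rows * (cols-1) = 4 * 6 = 24
Advantage = Left - Right = 21 - 24 = -3

-3


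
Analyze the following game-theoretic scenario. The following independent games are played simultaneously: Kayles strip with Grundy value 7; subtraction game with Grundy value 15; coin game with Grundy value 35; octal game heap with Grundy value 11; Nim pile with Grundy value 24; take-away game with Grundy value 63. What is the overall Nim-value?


By the Sprague-Grundy theorem, the Grundy value of a sum of games is the XOR of individual Grundy values.
Kayles strip: Grundy value = 7. Running XOR: 0 XOR 7 = 7
subtraction game: Grundy value = 15. Running XOR: 7 XOR 15 = 8
coin game: Grundy value = 35. Running XOR: 8 XOR 35 = 43
octal game heap: Grundy value = 11. Running XOR: 43 XOR 11 = 32
Nim pile: Grundy value = 24. Running XOR: 32 XOR 24 = 56
take-away game: Grundy value = 63. Running XOR: 56 XOR 63 = 7
The combined Grundy value is 7.

7


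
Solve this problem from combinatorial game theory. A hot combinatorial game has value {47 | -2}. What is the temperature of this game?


The game is {47 | -2}, a switch {a | b} with numbers a > b.
Cooling {a | b} by t gives {a - t | b + t}, which stops being hot when a - t = b + t, i.e. at t = (a - b)/2. So the temperature of a switch is (a - b)/2.
Temperature = (Left option - Right option) / 2
= (47 - (-2)) / 2
= 49 / 2
= 49/2

49/2


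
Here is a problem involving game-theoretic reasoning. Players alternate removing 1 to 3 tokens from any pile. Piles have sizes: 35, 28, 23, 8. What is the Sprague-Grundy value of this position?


Subtraction set: {1, 2, 3}
For this subtraction set, G(n) = n mod 4 (period = max + 1 = 4).
Pile 1 (size 35): G(35) = 35 mod 4 = 3
Pile 2 (size 28): G(28) = 28 mod 4 = 0
Pile 3 (size 23): G(23) = 23 mod 4 = 3
Pile 4 (size 8): G(8) = 8 mod 4 = 0
Total Grundy value = XOR of all: 3 XOR 0 XOR 3 XOR 0 = 0

0


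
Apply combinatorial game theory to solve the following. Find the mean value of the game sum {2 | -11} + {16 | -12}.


G1 = {2 | -11}, G2 = {16 | -12}
Each is a switch {a | b} with numbers a > b; its mean value is (a + b)/2, and mean value is additive over game sums: m(G1 + G2) = m(G1) + m(G2).
Mean of G1 = (2 + (-11))/2 = -9/2 = -9/2
Mean of G2 = (16 + (-12))/2 = 4/2 = 2
Mean of G1 + G2 = -9/2 + 2 = -5/2

-5/2


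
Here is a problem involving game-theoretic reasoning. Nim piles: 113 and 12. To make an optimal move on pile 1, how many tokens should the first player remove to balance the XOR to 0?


Piles: 113 and 12
Current XOR: 113 XOR 12 = 125 (non-zero, so this is an N-position).
To make the XOR zero, we need to find a move that balances the piles.
For pile 1 (size 113): target = 113 XOR 125 = 12
We reduce pile 1 from 113 to 12.
Tokens removed: 113 - 12 = 101
Verification: 12 XOR 12 = 0

101


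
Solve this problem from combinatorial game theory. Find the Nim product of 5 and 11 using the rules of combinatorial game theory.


Nim multiplication is bilinear over XOR: (u XOR v) * w = (u*w) XOR (v*w).
So we split each operand into its bit components and XOR the pairwise Nim products.
5 = 1 + 4 (as XOR of powers of 2).
11 = 1 + 2 + 8 (as XOR of powers of 2).
Using the standard Nim-product table on single bits:
  2*2 = 3,   2*4 = 8,   2*8 = 12,
  4*4 = 6,   4*8 = 11,  8*8 = 13,
and  1*x = x (identity), k*l = l*k (commutative).
Pairwise Nim products:
  1 * 1 = 1
  1 * 2 = 2
  1 * 8 = 8
  4 * 1 = 4
  4 * 2 = 8
  4 * 8 = 11
XOR them: 1 XOR 2 XOR 8 XOR 4 XOR 8 XOR 11 = 12.
Result: 5 * 11 = 12 (in Nim).

12


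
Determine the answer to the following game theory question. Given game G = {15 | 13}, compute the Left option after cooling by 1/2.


Original game: {15 | 13} (a switch {a | b} with a > b).
Cooling by t (for t below the temperature (a - b)/2 = 1) taxes each move by t: {a | b} cooled by t is {a - t | b + t}.
Cooling amount: t = 1/2
Cooled Left option: 15 - 1/2 = 29/2
Cooled Right option: 13 + 1/2 = 27/2
Cooled game: {29/2 | 27/2}
Left option = 29/2

29/2


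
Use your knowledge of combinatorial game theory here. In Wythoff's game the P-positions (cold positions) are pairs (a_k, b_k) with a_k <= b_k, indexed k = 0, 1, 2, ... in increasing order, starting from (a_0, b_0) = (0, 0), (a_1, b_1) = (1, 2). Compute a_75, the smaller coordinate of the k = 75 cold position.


By Wythoff's theorem, a_k = floor(k * phi) and b_k = floor(k * phi^2) = a_k + k, where phi = (1 + sqrt(5))/2 is the golden ratio.
phi = (1 + sqrt(5))/2 = 1.618034
k = 75
k * phi = 75 * 1.618034 = 121.352549
a_75 = floor(k * phi) = 121

121


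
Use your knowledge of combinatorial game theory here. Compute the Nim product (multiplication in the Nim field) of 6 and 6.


Nim multiplication is bilinear over XOR: (u XOR v) * w = (u*w) XOR (v*w).
So we split each operand into its bit components and XOR the pairwise Nim products.
6 = 2 + 4 (as XOR of powers of 2).
6 = 2 + 4 (as XOR of powers of 2).
Using the standard Nim-product table on single bits:
  2*2 = 3,   2*4 = 8,   2*8 = 12,
  4*4 = 6,   4*8 = 11,  8*8 = 13,
and  1*x = x (identity), k*l = l*k (commutative).
Pairwise Nim products:
  2 * 2 = 3
  2 * 4 = 8
  4 * 2 = 8
  4 * 4 = 6
XOR them: 3 XOR 8 XOR 8 XOR 6 = 5.
Result: 6 * 6 = 5 (in Nim).

5


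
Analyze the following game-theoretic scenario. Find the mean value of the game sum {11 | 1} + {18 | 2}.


G1 = {11 | 1}, G2 = {18 | 2}
Each is a switch {a | b} with numbers a > b; its mean value is (a + b)/2, and mean value is additive over game sums: m(G1 + G2) = m(G1) + m(G2).
Mean of G1 = (11 + (1))/2 = 12/2 = 6
Mean of G2 = (18 + (2))/2 = 20/2 = 10
Mean of G1 + G2 = 6 + 10 = 16

16


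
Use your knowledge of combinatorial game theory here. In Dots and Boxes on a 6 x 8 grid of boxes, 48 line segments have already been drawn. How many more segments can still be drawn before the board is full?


Grid: 6 x 8 boxes, i.e. 7 rows and 9 columns of dots.
Horizontal edges: (rows + 1) * cols = 7 * 8 = 56
Vertical edges: rows * (cols + 1) = 6 * 9 = 54
Total edges: 56 + 54 = 110
Edges drawn: 48
Remaining: 110 - 48 = 62

62


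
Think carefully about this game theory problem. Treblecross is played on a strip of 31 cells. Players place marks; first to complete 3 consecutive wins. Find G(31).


Treblecross: place X on empty cells; 3-in-a-row wins.
Playing within two cells of an existing X lets the opponent win at once, so sensible play treats the cells i-2..i+2 around each X as dead. The player left with no safe cell loses, so this is a normal-play take-away game on strips of safe cells.
Placing X at cell i (0-indexed) of a strip of k safe cells leaves independent strips of sizes max(0, i-2) and max(0, k-i-3). Hence G(k) = mex{ G(max(0,i-2)) XOR G(max(0,k-i-3)) : 0 <= i < k }, with G(0) = 0.
G(1): splits (0,0):0^0=0 -> mex({0}) = 1
G(2): splits (0,0):0^0=0 -> mex({0}) = 1
G(3): splits (0,0):0^0=0 -> mex({0}) = 1
G(4): splits (0,1):0^1=1 (0,0):0^0=0 -> mex({0, 1}) = 2
G(5): splits (0,2):0^1=1 (0,1):0^1=1 (0,0):0^0=0 -> mex({0, 1}) = 2
G(6) = mex({1}) = 0
G(7) = mex({0, 1, 2}) = 3
G(8) = mex({0, 1, 2}) = 3
G(9) = mex({0, 2}) = 1
G(10) = mex({0, 2, 3}) = 1
G(11) = mex({0, 3}) = 1
G(12) = mex({1, 3}) = 0
G(13) = mex({0, 1, 2, 3}) = 4
G(14) = mex({0, 1, 2}) = 3
G(15) = mex({0, 1, 2}) = 3
G(16) = mex({0, 1, 2, 4}) = 3
G(17) = mex({0, 1, 3, 4}) = 2
G(18) = mex({0, 1, 3, 4}) = 2
G(19) = mex({0, 1, 3, 5}) = 2
G(20) = mex({0, 1, 2, 3, 5}) = 4
G(21) = mex({0, 1, 2, 3, 5}) = 4
G(22) = mex({1, 2, 6}) = 0
G(23) = mex({0, 1, 2, 3, 4, 6}) = 5
G(24) = mex({0, 1, 2, 3, 4}) = 5
G(25) = mex({0, 1, 3, 4, 7}) = 2
G(26) = mex({0, 1, 3, 4, 5, 7}) = 2
G(27) = mex({0, 1, 3, 5}) = 2
G(28) = mex({0, 1, 2, 5}) = 3
G(29) = mex({0, 1, 2, 4, 5, 6}) = 3
G(30) = mex({1, 2, 4, 6}) = 0
G(31) = mex({0, 1, 2, 3, 4, 6}) = 5
Therefore G(31) = 5.

5


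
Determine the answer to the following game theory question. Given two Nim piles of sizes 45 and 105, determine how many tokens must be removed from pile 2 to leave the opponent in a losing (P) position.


Piles: 45 and 105
Current XOR: 45 XOR 105 = 68 (non-zero, so this is an N-position).
To make the XOR zero, we need to find a move that balances the piles.
For pile 2 (size 105): target = 105 XOR 68 = 45
We reduce pile 2 from 105 to 45.
Tokens removed: 105 - 45 = 60
Verification: 45 XOR 45 = 0

60


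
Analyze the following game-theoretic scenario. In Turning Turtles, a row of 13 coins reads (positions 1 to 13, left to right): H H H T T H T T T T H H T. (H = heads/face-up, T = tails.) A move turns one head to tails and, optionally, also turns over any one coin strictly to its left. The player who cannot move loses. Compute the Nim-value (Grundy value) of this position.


Coins: H H H T T H T T T T H H T
Key fact: a single head at position k behaves exactly like a Nim heap of size k (turning it to T and optionally flipping a coin at j < k corresponds to moving the heap from k to j, or to 0), and heads combine as a disjunctive sum (two heads at the same place would cancel, matching j XOR j = 0). So the Nim-value is the XOR of the 1-indexed positions of the heads.
Face-up positions (1-indexed): [1, 2, 3, 6, 11, 12]
XOR 0 with 1: 0 XOR 1 = 1
XOR 1 with 2: 1 XOR 2 = 3
XOR 3 with 3: 3 XOR 3 = 0
XOR 0 with 6: 0 XOR 6 = 6
XOR 6 with 11: 6 XOR 11 = 13
XOR 13 with 12: 13 XOR 12 = 1
Nim-value = 1

1


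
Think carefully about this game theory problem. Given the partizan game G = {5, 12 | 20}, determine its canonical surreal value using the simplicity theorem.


Left options: {5, 12}, max = 12
Right options: {20}, min = 20
All options are numbers and max(Left) < min(Right), so by the simplicity theorem the value is the simplest (earliest-born) number strictly between 12 and 20.
Integers 13 through 19 all lie strictly between 12 and 20.
Among integers, the simplest (lowest birthday = smallest |n|; 0 is born on day 0, +-n on day n) is 13.
No non-integer in the interval can be simpler: if x is a non-integer in the interval, then floor(x) or ceil(x) also lies in the interval (the interval contains an integer), and both are proper prefixes of x's sign expansion, i.e. born earlier. So the game value is 13.
Game value = 13

13


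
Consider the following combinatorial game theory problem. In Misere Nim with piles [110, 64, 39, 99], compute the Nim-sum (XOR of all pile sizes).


We need the XOR (exclusive or) of all pile sizes.
After XOR-ing pile 1 (size 110): 0 XOR 110 = 110
After XOR-ing pile 2 (size 64): 110 XOR 64 = 46
After XOR-ing pile 3 (size 39): 46 XOR 39 = 9
After XOR-ing pile 4 (size 99): 9 XOR 99 = 106
The Nim-value of this position is 106.

106


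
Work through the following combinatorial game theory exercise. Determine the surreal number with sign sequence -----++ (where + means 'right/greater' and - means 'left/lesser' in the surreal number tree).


Sign expansion: -----++
Rule: track bounds (lo, hi), initially (-inf, +inf). On '+', the current value becomes lo and we move to the simplest number in (value, hi): value + 1 if hi = +inf, otherwise the midpoint (value + hi)/2. On '-', the current value becomes hi and we move to value - 1 if lo = -inf, otherwise the midpoint (lo + value)/2.
Start at 0.
Step 1: sign = -, move left. Bounds: (-inf, 0). Value = -1
Step 2: sign = -, move left. Bounds: (-inf, -1). Value = -2
Step 3: sign = -, move left. Bounds: (-inf, -2). Value = -3
Step 4: sign = -, move left. Bounds: (-inf, -3). Value = -4
Step 5: sign = -, move left. Bounds: (-inf, -4). Value = -5
Step 6: sign = +, move right. Bounds: (-5, -4). Value = -9/2
Step 7: sign = +, move right. Bounds: (-9/2, -4). Value = -17/4
The surreal number with sign expansion -----++ is -17/4.

-17/4
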